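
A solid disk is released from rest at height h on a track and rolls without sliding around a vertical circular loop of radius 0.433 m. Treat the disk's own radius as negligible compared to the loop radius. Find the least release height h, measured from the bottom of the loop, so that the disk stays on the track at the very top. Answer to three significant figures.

With I = (1/2)MR², the ratio k = I/(MR²) is 0.5.
At the top of the loop, the minimum-contact condition is Mg = Mv_top²/r, so v_top² = gr.
With ω = v/R, the kinetic energy at speed v is ½(1+k)Mv² = (3/4)Mv².
Energy conservation from release (height h) to the top (height 2r): Mgh = Mg(2r) + (3/4)M·gr.
Thus h_min = 2r + (1+k)r/2 = r(2 + 1.5/2) = 0.433 × 2.75 ≈ 1.19 m.

h_min ≈ 1.19 m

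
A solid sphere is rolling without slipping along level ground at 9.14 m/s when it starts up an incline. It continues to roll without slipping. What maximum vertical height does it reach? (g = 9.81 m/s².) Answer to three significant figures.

h ≈ 5.96 m

With I = (2/5)MR², the ratio k = I/(MR²) is 0.4.
The rolling condition ω = v/R makes the rotational term ½I(v/R)² = ½kMv², so KE_total = ½(1+k)Mv² = (7/10)Mv².
At the top the kinetic energy is zero, so (7/10)Mv₀² = Mgh.
Thus h = (1+k)v₀²/(2g) = 1.4 × 9.14² / (2 × 9.81) ≈ 5.96 m.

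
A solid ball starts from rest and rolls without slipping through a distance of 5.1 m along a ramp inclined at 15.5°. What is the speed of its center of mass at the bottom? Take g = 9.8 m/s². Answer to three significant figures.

v ≈ 4.37 m/s

The moment of inertia is (2/5)MR², giving k ≡ I/(MR²) = 0.4.
The rolling condition ω = v/R makes the rotational term ½I(v/R)² = ½kMv², so KE_total = ½(1+k)Mv² = (7/10)Mv².
The vertical drop is h = L sinθ = 5.1 × sin15.5° = 1.363 m.
Setting Mgh = (7/10)Mv² gives v = √(2gh/(1+k)) = √(2·9.8·1.363/1.4) ≈ 4.37 m/s.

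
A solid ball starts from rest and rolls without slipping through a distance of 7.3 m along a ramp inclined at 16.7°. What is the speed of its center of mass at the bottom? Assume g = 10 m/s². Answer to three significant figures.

With I = (2/5)MR², the ratio k = I/(MR²) is 0.4.
The rolling condition ω = v/R makes the rotational term ½I(v/R)² = ½kMv², so KE_total = ½(1+k)Mv² = (7/10)Mv².
The vertical drop is h = L sinθ = 7.3 × sin16.7° = 2.098 m.
Energy conservation: Mgh = (7/10)Mv², so v = √(2gh/(1+k)) = √(2 × 10 × 2.098 / 1.4) ≈ 5.47 m/s.

v ≈ 5.47 m/s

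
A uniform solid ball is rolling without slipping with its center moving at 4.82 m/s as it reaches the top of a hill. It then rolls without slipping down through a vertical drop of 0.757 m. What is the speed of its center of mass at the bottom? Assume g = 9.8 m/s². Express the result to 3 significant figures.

v ≈ 5.82 m/s

With I = (2/5)MR², the ratio k = I/(MR²) is 0.4.
The rolling condition ω = v/R makes the rotational term ½I(v/R)² = ½kMv², so KE_total = ½(1+k)Mv² = (7/10)Mv².
Conserving energy between top and bottom: (7/10)Mv² = (7/10)Mv₀² + Mgh, hence v² = v₀² + 2gh/(1+k).
v = √(4.82² + 2×9.8×0.757/1.4) = √33.83 ≈ 5.82 m/s.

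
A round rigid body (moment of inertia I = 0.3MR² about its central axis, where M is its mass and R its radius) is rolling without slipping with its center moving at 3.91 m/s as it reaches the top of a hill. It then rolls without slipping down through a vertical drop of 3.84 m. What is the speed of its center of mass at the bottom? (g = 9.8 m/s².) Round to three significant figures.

With I = 0.3MR², the ratio k = I/(MR²) is 0.3.
Rolling without slipping gives ω = v/R, so the total kinetic energy is ½Mv² + ½Iω² = ½(1+k)Mv² = (13/20)Mv².
Conserving energy between top and bottom: (13/20)Mv² = (13/20)Mv₀² + Mgh, hence v² = v₀² + 2gh/(1+k).
v = √(3.91² + 2×9.8×3.84/1.3) = √73.18 ≈ 8.55 m/s.

v ≈ 8.55 m/s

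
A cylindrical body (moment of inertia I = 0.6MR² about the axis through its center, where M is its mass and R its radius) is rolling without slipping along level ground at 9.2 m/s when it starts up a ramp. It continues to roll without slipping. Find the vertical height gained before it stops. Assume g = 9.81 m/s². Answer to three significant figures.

For this body I = 0.6MR², i.e. k = I/(MR²) = 0.6.
Pure rolling means v = ωR; then KE = ½Mv² + ½I(v/R)² = ½(1+k)Mv² = (4/5)Mv².
At the top the kinetic energy is zero, so (4/5)Mv₀² = Mgh.
Thus h = (1+k)v₀²/(2g) = 1.6 × 9.2² / (2 × 9.81) ≈ 6.90 m.

h ≈ 6.90 m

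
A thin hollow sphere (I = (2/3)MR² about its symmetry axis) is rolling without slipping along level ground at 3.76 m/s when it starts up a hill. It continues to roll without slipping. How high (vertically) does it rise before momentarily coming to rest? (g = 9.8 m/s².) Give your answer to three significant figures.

h ≈ 1.20 m

The moment of inertia is (2/3)MR², giving k ≡ I/(MR²) = 2/3.
Since it rolls without slipping, ω = v/R and KE = ½Mv² + ½Iω² = ½(1+k)Mv² = (5/6)Mv².
All of this converts to potential energy at the highest point: (5/6)Mv₀² = Mgh.
Thus h = (1+k)v₀²/(2g) = 1.667 × 3.76² / (2 × 9.8) ≈ 1.20 m.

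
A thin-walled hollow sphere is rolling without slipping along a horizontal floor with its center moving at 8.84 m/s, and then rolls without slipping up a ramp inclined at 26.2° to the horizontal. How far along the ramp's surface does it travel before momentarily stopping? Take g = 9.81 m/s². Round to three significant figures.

d ≈ 15.0 m

Here I = (2/3)MR², so the shape factor k = I/(MR²) = 2/3.
The rolling condition ω = v/R makes the rotational term ½I(v/R)² = ½kMv², so KE_total = ½(1+k)Mv² = (5/6)Mv².
Setting this equal to Mgh gives the vertical rise h = (1+k)v₀²/(2g) = 1.667×8.84²/(2×9.81) = 6.638 m.
Along the incline, d = h/sinθ = 6.638/sin26.2° ≈ 15.0 m.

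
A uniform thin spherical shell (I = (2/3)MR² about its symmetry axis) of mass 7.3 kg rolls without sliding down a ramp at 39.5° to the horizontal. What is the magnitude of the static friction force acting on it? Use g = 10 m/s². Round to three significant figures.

Here I = (2/3)MR², so the shape factor k = I/(MR²) = 2/3.
Translational: Mg sinθ − f = Ma. Rotational about the CM: fR = Iα = kMRa, so f = kMa.
Combining, a = g sinθ/(1+k) and f = kMa = kMg sinθ/(1+k).
f = (2/3) × 7.3 × 10 × sin39.5° / 1.667 ≈ 18.6 N.

f ≈ 18.6 N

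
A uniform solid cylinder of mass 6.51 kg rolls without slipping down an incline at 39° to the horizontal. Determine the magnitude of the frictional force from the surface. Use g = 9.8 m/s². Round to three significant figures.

With I = (1/2)MR², the ratio k = I/(MR²) is 0.5.
Newton's second law down the slope: Mg sinθ − f = Ma. The torque equation fR = Iα (with α = a/R) gives f = kMa.
Combining, a = g sinθ/(1+k) and f = kMa = kMg sinθ/(1+k).
f = 0.5 × 6.51 × 9.8 × sin39° / 1.5 ≈ 13.4 N.

f ≈ 13.4 N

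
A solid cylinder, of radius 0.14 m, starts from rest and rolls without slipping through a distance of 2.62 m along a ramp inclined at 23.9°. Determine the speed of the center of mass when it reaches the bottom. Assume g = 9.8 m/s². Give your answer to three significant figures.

The moment of inertia is (1/2)MR², giving k ≡ I/(MR²) = 0.5.
Rolling without slipping gives ω = v/R, so the total kinetic energy is ½Mv² + ½Iω² = ½(1+k)Mv² = (3/4)Mv².
The vertical drop is h = L sinθ = 2.62 × sin23.9° = 1.061 m.
Setting Mgh = (3/4)Mv² gives v = √(2gh/(1+k)) = √(2·9.8·1.061/1.5) ≈ 3.72 m/s.

v ≈ 3.72 m/s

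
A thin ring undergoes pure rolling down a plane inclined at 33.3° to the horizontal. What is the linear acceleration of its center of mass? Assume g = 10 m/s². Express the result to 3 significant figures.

a ≈ 2.75 m/s²

With I = MR², the ratio k = I/(MR²) is 1.
Translational: Mg sinθ − f = Ma. Rotational about the CM: fR = Iα = kMRa, so f = kMa.
Eliminating f: Mg sinθ = (1+k)Ma, so a = g sinθ/(1+k) = 10 × sin33.3° / 2 ≈ 2.75 m/s².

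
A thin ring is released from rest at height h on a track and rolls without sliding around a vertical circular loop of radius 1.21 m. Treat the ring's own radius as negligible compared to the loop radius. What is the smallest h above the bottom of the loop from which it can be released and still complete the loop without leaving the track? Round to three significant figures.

For this body I = MR², i.e. k = I/(MR²) = 1.
At the top, contact is just lost when gravity alone supplies the centripetal force: Mg = Mv_top²/r, i.e. v_top² = gr.
With ω = v/R, the kinetic energy at speed v is ½(1+k)Mv² = Mv².
Energy conservation from release (height h) to the top (height 2r): Mgh = Mg(2r) + M·gr.
Thus h_min = 2r + (1+k)r/2 = r(2 + 2/2) = 1.21 × 3 ≈ 3.63 m.

h_min ≈ 3.63 m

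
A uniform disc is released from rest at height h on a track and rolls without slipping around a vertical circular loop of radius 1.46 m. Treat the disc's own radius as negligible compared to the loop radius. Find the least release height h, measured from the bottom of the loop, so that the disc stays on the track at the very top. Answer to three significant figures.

With I = (1/2)MR², the ratio k = I/(MR²) is 0.5.
At the top, contact is just lost when gravity alone supplies the centripetal force: Mg = Mv_top²/r, i.e. v_top² = gr.
With ω = v/R, the kinetic energy at speed v is ½(1+k)Mv² = (3/4)Mv².
Energy conservation from release (height h) to the top (height 2r): Mgh = Mg(2r) + (3/4)M·gr.
Thus h_min = 2r + (1+k)r/2 = r(2 + 1.5/2) = 1.46 × 2.75 ≈ 4.02 m.

h_min ≈ 4.02 m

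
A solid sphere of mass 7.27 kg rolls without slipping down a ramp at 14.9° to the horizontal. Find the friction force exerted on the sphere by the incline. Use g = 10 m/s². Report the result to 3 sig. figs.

For this body I = (2/5)MR², i.e. k = I/(MR²) = 0.4.
Translational: Mg sinθ − f = Ma. Rotational about the CM: fR = Iα = kMRa, so f = kMa.
Combining, a = g sinθ/(1+k) and f = kMa = kMg sinθ/(1+k).
f = 0.4 × 7.27 × 10 × sin14.9° / 1.4 ≈ 5.34 N.

f ≈ 5.34 N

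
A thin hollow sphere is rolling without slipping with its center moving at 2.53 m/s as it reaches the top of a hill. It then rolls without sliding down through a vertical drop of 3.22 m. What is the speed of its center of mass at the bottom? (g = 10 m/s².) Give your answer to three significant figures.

With I = (2/3)MR², the ratio k = I/(MR²) is 2/3.
Pure rolling means v = ωR; then KE = ½Mv² + ½I(v/R)² = ½(1+k)Mv² = (5/6)Mv².
Energy conservation: (5/6)Mv₀² + Mgh = (5/6)Mv², so v² = v₀² + 2gh/(1+k).
v = √(2.53² + 2×10×3.22/1.667) = √45.04 ≈ 6.71 m/s.

v ≈ 6.71 m/s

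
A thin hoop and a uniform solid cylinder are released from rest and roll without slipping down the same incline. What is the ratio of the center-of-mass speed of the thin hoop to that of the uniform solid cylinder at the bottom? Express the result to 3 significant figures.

Each satisfies Mgh = ½(1+k)Mv² with k = I/(MR²), so v ∝ 1/√(1+k).
For the thin hoop k = 1; for the uniform solid cylinder k = 0.5.
v₁/v₂ = √((1+k₂)/(1+k₁)) = √(1.5/2) ≈ 0.866.

v_ratio ≈ 0.866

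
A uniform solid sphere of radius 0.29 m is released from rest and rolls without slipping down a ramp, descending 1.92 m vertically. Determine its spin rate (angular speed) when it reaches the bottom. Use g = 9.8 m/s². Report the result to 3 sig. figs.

ω ≈ 17.9 rad/s

The moment of inertia is (2/5)MR², giving k ≡ I/(MR²) = 0.4.
Pure rolling means v = ωR; then KE = ½Mv² + ½I(v/R)² = ½(1+k)Mv² = (7/10)Mv².
Energy conservation Mgh = ½(1+k)Mv² gives v = √(2gh/(1+k)) = √(2 × 9.8 × 1.92 / 1.4) = 5.185 m/s.
The angular speed follows from ω = v/R = 5.185/0.29 ≈ 17.9 rad/s.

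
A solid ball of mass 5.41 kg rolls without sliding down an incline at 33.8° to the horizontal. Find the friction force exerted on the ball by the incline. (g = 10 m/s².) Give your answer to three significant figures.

For this body I = (2/5)MR², i.e. k = I/(MR²) = 0.4.
Translational: Mg sinθ − f = Ma. Rotational about the CM: fR = Iα = kMRa, so f = kMa.
Combining, a = g sinθ/(1+k) and f = kMa = kMg sinθ/(1+k).
f = 0.4 × 5.41 × 10 × sin33.8° / 1.4 ≈ 8.60 N.

f ≈ 8.60 N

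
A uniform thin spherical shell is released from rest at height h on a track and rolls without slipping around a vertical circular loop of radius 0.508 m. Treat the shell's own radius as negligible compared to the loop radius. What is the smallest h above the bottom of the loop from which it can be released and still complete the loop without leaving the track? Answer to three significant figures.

With I = (2/3)MR², the ratio k = I/(MR²) is 2/3.
At the top of the loop, the minimum-contact condition is Mg = Mv_top²/r, so v_top² = gr.
With ω = v/R, the kinetic energy at speed v is ½(1+k)Mv² = (5/6)Mv².
Energy conservation from release (height h) to the top (height 2r): Mgh = Mg(2r) + (5/6)M·gr.
Thus h_min = 2r + (1+k)r/2 = r(2 + 1.667/2) = 0.508 × 2.833 ≈ 1.44 m.

h_min ≈ 1.44 m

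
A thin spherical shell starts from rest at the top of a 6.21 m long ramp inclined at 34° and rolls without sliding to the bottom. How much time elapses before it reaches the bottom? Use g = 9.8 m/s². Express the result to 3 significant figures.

t ≈ 1.94 s

Here I = (2/3)MR², so the shape factor k = I/(MR²) = 2/3.
Translational: Mg sinθ − f = Ma. Rotational about the CM: fR = Iα = kMRa, so f = kMa.
Hence a = g sinθ/(1+k) = 9.8×sin34°/1.667 = 3.288 m/s².
With constant a from rest, t = √(2L/a) = √(2·6.21/3.288) ≈ 1.94 s.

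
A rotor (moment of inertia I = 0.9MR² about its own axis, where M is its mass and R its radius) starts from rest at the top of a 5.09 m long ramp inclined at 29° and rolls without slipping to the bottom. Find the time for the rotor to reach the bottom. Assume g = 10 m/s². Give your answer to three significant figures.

t ≈ 2.00 s

Here I = 0.9MR², so the shape factor k = I/(MR²) = 0.9.
Translational: Mg sinθ − f = Ma. Rotational about the CM: fR = Iα = kMRa, so f = kMa.
Hence a = g sinθ/(1+k) = 10×sin29°/1.9 = 2.552 m/s².
With constant a from rest, t = √(2L/a) = √(2·5.09/2.552) ≈ 2.00 s.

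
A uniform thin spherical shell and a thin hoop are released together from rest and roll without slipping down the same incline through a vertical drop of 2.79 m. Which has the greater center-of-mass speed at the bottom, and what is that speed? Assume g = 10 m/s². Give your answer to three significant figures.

For rolling without slipping, Mgh = ½(1+k)Mv² where k = I/(MR²), so v = √(2gh/(1+k)).
Uniform thin spherical shell: k = 2/3, giving v = √(2×10×2.79/1.667) = 5.786 m/s.
Thin hoop: k = 1, giving v = √(2×10×2.79/2) = 5.282 m/s.
The smaller k wins: the uniform thin spherical shell, at ≈ 5.79 m/s.

the uniform thin spherical shell, at v ≈ 5.79 m/s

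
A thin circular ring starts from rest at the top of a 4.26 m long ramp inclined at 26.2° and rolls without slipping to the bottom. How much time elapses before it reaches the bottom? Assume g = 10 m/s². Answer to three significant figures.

t ≈ 1.96 s

For this body I = MR², i.e. k = I/(MR²) = 1.
Along the incline Mg sinθ − f = Ma, and torque about the center fR = Iα = kMR²(a/R) gives f = kMa.
Hence a = g sinθ/(1+k) = 10×sin26.2°/2 = 2.208 m/s².
Starting from rest, L = ½at², so t = √(2L/a) = √(2×4.26/2.208) ≈ 1.96 s.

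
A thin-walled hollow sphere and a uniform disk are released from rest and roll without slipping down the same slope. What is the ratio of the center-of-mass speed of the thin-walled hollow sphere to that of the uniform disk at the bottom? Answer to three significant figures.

Each satisfies Mgh = ½(1+k)Mv² with k = I/(MR²), so v ∝ 1/√(1+k).
For the thin-walled hollow sphere k = 2/3; for the uniform disk k = 0.5.
v₁/v₂ = √((1+k₂)/(1+k₁)) = √(1.5/1.667) ≈ 0.949.

v_ratio ≈ 0.949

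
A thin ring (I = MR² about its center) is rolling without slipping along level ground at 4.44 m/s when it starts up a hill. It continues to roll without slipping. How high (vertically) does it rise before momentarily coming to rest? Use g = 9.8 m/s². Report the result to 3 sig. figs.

h ≈ 2.01 m

For this body I = MR², i.e. k = I/(MR²) = 1.
The rolling condition ω = v/R makes the rotational term ½I(v/R)² = ½kMv², so KE_total = ½(1+k)Mv² = Mv².
All of this converts to potential energy at the highest point: Mv₀² = Mgh.
Thus h = (1+k)v₀²/(2g) = 2 × 4.44² / (2 × 9.8) ≈ 2.01 m.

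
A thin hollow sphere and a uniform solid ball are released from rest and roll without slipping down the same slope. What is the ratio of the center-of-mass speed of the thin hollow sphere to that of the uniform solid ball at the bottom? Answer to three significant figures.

v_ratio ≈ 0.917

Each satisfies Mgh = ½(1+k)Mv² with k = I/(MR²), so v ∝ 1/√(1+k).
For the thin hollow sphere k = 2/3; for the uniform solid ball k = 0.4.
v₁/v₂ = √((1+k₂)/(1+k₁)) = √(1.4/1.667) ≈ 0.917.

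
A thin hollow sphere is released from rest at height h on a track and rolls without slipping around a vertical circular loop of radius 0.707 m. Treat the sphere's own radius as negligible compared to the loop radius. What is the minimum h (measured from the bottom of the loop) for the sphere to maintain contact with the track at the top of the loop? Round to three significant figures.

With I = (2/3)MR², the ratio k = I/(MR²) is 2/3.
At the top, contact is just lost when gravity alone supplies the centripetal force: Mg = Mv_top²/r, i.e. v_top² = gr.
With ω = v/R, the kinetic energy at speed v is ½(1+k)Mv² = (5/6)Mv².
Energy conservation from release (height h) to the top (height 2r): Mgh = Mg(2r) + (5/6)M·gr.
Thus h_min = 2r + (1+k)r/2 = r(2 + 1.667/2) = 0.707 × 2.833 ≈ 2.00 m.

h_min ≈ 2.00 m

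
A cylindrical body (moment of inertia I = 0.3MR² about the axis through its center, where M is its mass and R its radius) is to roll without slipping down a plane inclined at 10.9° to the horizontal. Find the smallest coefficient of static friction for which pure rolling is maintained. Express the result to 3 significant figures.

μ_min ≈ 0.0444

For this body I = 0.3MR², i.e. k = I/(MR²) = 0.3.
Translational: Mg sinθ − f = Ma. Rotational about the CM: fR = Iα = kMRa, so f = kMa.
These give a = g sinθ/(1+k) and the required friction f = kMg sinθ/(1+k).
The normal force is N = Mg cosθ, so μ_min = f/N = k tanθ/(1+k).
μ_min = 0.3 × tan10.9° / 1.3 ≈ 0.0444.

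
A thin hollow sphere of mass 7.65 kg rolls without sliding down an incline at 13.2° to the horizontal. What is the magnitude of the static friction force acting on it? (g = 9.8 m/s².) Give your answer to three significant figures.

f ≈ 6.85 N

The moment of inertia is (2/3)MR², giving k ≡ I/(MR²) = 2/3.
Newton's second law down the slope: Mg sinθ − f = Ma. The torque equation fR = Iα (with α = a/R) gives f = kMa.
Combining, a = g sinθ/(1+k) and f = kMa = kMg sinθ/(1+k).
f = (2/3) × 7.65 × 9.8 × sin13.2° / 1.667 ≈ 6.85 N.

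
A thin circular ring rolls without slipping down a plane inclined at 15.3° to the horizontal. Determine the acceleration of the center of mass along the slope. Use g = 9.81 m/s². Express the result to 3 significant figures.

With I = MR², the ratio k = I/(MR²) is 1.
Translational: Mg sinθ − f = Ma. Rotational about the CM: fR = Iα = kMRa, so f = kMa.
Eliminating f: Mg sinθ = (1+k)Ma, so a = g sinθ/(1+k) = 9.81 × sin15.3° / 2 ≈ 1.29 m/s².

a ≈ 1.29 m/s²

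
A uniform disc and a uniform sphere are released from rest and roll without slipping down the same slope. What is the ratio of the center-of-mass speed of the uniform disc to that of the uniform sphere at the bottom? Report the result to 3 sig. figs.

Each satisfies Mgh = ½(1+k)Mv² with k = I/(MR²), so v ∝ 1/√(1+k).
For the uniform disc k = 0.5; for the uniform sphere k = 0.4.
v₁/v₂ = √((1+k₂)/(1+k₁)) = √(1.4/1.5) ≈ 0.966.

v_ratio ≈ 0.966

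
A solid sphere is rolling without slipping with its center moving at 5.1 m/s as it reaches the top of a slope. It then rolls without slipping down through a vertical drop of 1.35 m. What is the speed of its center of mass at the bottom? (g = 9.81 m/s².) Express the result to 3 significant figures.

v ≈ 6.70 m/s

With I = (2/5)MR², the ratio k = I/(MR²) is 0.4.
The rolling condition ω = v/R makes the rotational term ½I(v/R)² = ½kMv², so KE_total = ½(1+k)Mv² = (7/10)Mv².
Conserving energy between top and bottom: (7/10)Mv² = (7/10)Mv₀² + Mgh, hence v² = v₀² + 2gh/(1+k).
v = √(5.1² + 2×9.81×1.35/1.4) = √44.93 ≈ 6.70 m/s.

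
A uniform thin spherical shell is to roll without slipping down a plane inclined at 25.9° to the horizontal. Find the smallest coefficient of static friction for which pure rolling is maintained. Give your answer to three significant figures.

μ_min ≈ 0.194

With I = (2/3)MR², the ratio k = I/(MR²) is 2/3.
Along the incline Mg sinθ − f = Ma, and torque about the center fR = Iα = kMR²(a/R) gives f = kMa.
These give a = g sinθ/(1+k) and the required friction f = kMg sinθ/(1+k).
The normal force is N = Mg cosθ, so μ_min = f/N = k tanθ/(1+k).
μ_min = (2/3) × tan25.9° / 1.667 ≈ 0.194.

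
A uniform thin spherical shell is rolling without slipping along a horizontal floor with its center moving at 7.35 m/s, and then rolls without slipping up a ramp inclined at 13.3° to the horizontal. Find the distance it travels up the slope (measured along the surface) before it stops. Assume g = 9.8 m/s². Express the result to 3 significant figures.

With I = (2/3)MR², the ratio k = I/(MR²) is 2/3.
Rolling without slipping gives ω = v/R, so the total kinetic energy is ½Mv² + ½Iω² = ½(1+k)Mv² = (5/6)Mv².
Setting this equal to Mgh gives the vertical rise h = (1+k)v₀²/(2g) = 1.667×7.35²/(2×9.8) = 4.594 m.
Along the incline, d = h/sinθ = 4.594/sin13.3° ≈ 20.0 m.

d ≈ 20.0 m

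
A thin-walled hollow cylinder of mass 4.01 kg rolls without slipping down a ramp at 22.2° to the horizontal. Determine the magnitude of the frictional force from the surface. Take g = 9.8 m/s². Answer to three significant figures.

f ≈ 7.42 N

Here I = MR², so the shape factor k = I/(MR²) = 1.
Newton's second law down the slope: Mg sinθ − f = Ma. The torque equation fR = Iα (with α = a/R) gives f = kMa.
Combining, a = g sinθ/(1+k) and f = kMa = kMg sinθ/(1+k).
f = 1 × 4.01 × 9.8 × sin22.2° / 2 ≈ 7.42 N.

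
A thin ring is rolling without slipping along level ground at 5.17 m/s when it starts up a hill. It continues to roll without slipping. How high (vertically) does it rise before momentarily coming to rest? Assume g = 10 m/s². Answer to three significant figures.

h ≈ 2.67 m

Here I = MR², so the shape factor k = I/(MR²) = 1.
Pure rolling means v = ωR; then KE = ½Mv² + ½I(v/R)² = ½(1+k)Mv² = Mv².
All of this converts to potential energy at the highest point: Mv₀² = Mgh.
Thus h = (1+k)v₀²/(2g) = 2 × 5.17² / (2 × 10) ≈ 2.67 m.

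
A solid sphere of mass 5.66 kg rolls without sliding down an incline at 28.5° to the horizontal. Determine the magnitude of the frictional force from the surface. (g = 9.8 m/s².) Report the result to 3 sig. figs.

f ≈ 7.56 N

With I = (2/5)MR², the ratio k = I/(MR²) is 0.4.
Along the incline Mg sinθ − f = Ma, and torque about the center fR = Iα = kMR²(a/R) gives f = kMa.
Combining, a = g sinθ/(1+k) and f = kMa = kMg sinθ/(1+k).
f = 0.4 × 5.66 × 9.8 × sin28.5° / 1.4 ≈ 7.56 N.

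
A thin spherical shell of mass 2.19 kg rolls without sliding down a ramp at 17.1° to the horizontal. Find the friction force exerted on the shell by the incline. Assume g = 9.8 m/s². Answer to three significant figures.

f ≈ 2.52 N

For this body I = (2/3)MR², i.e. k = I/(MR²) = 2/3.
Translational: Mg sinθ − f = Ma. Rotational about the CM: fR = Iα = kMRa, so f = kMa.
Combining, a = g sinθ/(1+k) and f = kMa = kMg sinθ/(1+k).
f = (2/3) × 2.19 × 9.8 × sin17.1° / 1.667 ≈ 2.52 N.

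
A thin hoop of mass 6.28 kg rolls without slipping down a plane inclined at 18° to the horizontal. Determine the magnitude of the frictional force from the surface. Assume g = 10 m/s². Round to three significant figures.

f ≈ 9.70 N

Here I = MR², so the shape factor k = I/(MR²) = 1.
Newton's second law down the slope: Mg sinθ − f = Ma. The torque equation fR = Iα (with α = a/R) gives f = kMa.
Combining, a = g sinθ/(1+k) and f = kMa = kMg sinθ/(1+k).
f = 1 × 6.28 × 10 × sin18° / 2 ≈ 9.70 N.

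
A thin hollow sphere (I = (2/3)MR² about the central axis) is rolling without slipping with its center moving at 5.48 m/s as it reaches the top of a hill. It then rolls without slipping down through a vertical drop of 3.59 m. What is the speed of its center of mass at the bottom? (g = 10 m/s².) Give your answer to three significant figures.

For this body I = (2/3)MR², i.e. k = I/(MR²) = 2/3.
Since it rolls without slipping, ω = v/R and KE = ½Mv² + ½Iω² = ½(1+k)Mv² = (5/6)Mv².
Conserving energy between top and bottom: (5/6)Mv² = (5/6)Mv₀² + Mgh, hence v² = v₀² + 2gh/(1+k).
v = √(5.48² + 2×10×3.59/1.667) = √73.11 ≈ 8.55 m/s.

v ≈ 8.55 m/s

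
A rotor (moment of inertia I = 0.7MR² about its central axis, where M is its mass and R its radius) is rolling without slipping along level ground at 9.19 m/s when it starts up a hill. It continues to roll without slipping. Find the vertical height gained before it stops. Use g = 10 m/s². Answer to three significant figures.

h ≈ 7.18 m

Here I = 0.7MR², so the shape factor k = I/(MR²) = 0.7.
Since it rolls without slipping, ω = v/R and KE = ½Mv² + ½Iω² = ½(1+k)Mv² = (17/20)Mv².
At the top the kinetic energy is zero, so (17/20)Mv₀² = Mgh.
Thus h = (1+k)v₀²/(2g) = 1.7 × 9.19² / (2 × 10) ≈ 7.18 m.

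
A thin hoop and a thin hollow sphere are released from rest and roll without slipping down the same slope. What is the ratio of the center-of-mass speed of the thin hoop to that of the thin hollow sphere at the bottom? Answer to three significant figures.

Each satisfies Mgh = ½(1+k)Mv² with k = I/(MR²), so v ∝ 1/√(1+k).
For the thin hoop k = 1; for the thin hollow sphere k = 2/3.
v₁/v₂ = √((1+k₂)/(1+k₁)) = √(1.667/2) ≈ 0.913.

v_ratio ≈ 0.913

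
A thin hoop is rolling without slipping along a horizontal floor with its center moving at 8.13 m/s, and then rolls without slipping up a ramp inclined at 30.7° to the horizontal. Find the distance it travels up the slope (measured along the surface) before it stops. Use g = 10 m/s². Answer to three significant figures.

For this body I = MR², i.e. k = I/(MR²) = 1.
Since it rolls without slipping, ω = v/R and KE = ½Mv² + ½Iω² = ½(1+k)Mv² = Mv².
Setting this equal to Mgh gives the vertical rise h = (1+k)v₀²/(2g) = 2×8.13²/(2×10) = 6.61 m.
Along the incline, d = h/sinθ = 6.61/sin30.7° ≈ 12.9 m.

d ≈ 12.9 m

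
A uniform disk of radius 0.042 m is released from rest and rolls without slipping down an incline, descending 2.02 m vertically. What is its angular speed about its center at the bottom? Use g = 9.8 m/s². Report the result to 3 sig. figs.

With I = (1/2)MR², the ratio k = I/(MR²) is 0.5.
The rolling condition ω = v/R makes the rotational term ½I(v/R)² = ½kMv², so KE_total = ½(1+k)Mv² = (3/4)Mv².
Energy conservation Mgh = ½(1+k)Mv² gives v = √(2gh/(1+k)) = √(2 × 9.8 × 2.02 / 1.5) = 5.138 m/s.
Then ω = v/R = 5.138 / 0.042 ≈ 122 rad/s.

ω ≈ 122 rad/s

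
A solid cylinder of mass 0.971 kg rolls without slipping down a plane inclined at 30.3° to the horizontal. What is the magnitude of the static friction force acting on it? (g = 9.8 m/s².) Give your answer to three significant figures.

f ≈ 1.60 N

For this body I = (1/2)MR², i.e. k = I/(MR²) = 0.5.
Translational: Mg sinθ − f = Ma. Rotational about the CM: fR = Iα = kMRa, so f = kMa.
Combining, a = g sinθ/(1+k) and f = kMa = kMg sinθ/(1+k).
f = 0.5 × 0.971 × 9.8 × sin30.3° / 1.5 ≈ 1.60 N.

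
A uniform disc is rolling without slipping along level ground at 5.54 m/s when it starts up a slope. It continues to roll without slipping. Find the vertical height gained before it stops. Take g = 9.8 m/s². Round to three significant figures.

For this body I = (1/2)MR², i.e. k = I/(MR²) = 0.5.
The rolling condition ω = v/R makes the rotational term ½I(v/R)² = ½kMv², so KE_total = ½(1+k)Mv² = (3/4)Mv².
All of this converts to potential energy at the highest point: (3/4)Mv₀² = Mgh.
Thus h = (1+k)v₀²/(2g) = 1.5 × 5.54² / (2 × 9.8) ≈ 2.35 m.

h ≈ 2.35 m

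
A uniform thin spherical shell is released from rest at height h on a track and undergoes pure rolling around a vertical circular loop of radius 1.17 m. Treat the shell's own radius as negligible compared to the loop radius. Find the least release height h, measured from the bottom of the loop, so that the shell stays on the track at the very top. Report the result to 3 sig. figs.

h_min ≈ 3.32 m

Here I = (2/3)MR², so the shape factor k = I/(MR²) = 2/3.
At the top of the loop, the minimum-contact condition is Mg = Mv_top²/r, so v_top² = gr.
With ω = v/R, the kinetic energy at speed v is ½(1+k)Mv² = (5/6)Mv².
Energy conservation from release (height h) to the top (height 2r): Mgh = Mg(2r) + (5/6)M·gr.
Thus h_min = 2r + (1+k)r/2 = r(2 + 1.667/2) = 1.17 × 2.833 ≈ 3.32 m.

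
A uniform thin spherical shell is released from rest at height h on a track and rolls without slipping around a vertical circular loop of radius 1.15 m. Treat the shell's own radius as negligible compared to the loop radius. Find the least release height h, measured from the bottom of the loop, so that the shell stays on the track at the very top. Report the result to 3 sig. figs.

h_min ≈ 3.26 m

Here I = (2/3)MR², so the shape factor k = I/(MR²) = 2/3.
At the top of the loop, the minimum-contact condition is Mg = Mv_top²/r, so v_top² = gr.
With ω = v/R, the kinetic energy at speed v is ½(1+k)Mv² = (5/6)Mv².
Energy conservation from release (height h) to the top (height 2r): Mgh = Mg(2r) + (5/6)M·gr.
Thus h_min = 2r + (1+k)r/2 = r(2 + 1.667/2) = 1.15 × 2.833 ≈ 3.26 m.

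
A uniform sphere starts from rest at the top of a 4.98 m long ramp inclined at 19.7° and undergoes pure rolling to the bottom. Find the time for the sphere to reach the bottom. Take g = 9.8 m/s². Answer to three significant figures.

For this body I = (2/5)MR², i.e. k = I/(MR²) = 0.4.
Translational: Mg sinθ − f = Ma. Rotational about the CM: fR = Iα = kMRa, so f = kMa.
Hence a = g sinθ/(1+k) = 9.8×sin19.7°/1.4 = 2.36 m/s².
With constant a from rest, t = √(2L/a) = √(2·4.98/2.36) ≈ 2.05 s.

t ≈ 2.05 s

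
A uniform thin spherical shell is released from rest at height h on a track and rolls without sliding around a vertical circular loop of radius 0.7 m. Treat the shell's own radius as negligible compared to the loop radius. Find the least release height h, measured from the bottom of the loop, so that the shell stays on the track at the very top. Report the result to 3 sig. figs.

h_min ≈ 1.98 m

Here I = (2/3)MR², so the shape factor k = I/(MR²) = 2/3.
At the top of the loop, the minimum-contact condition is Mg = Mv_top²/r, so v_top² = gr.
With ω = v/R, the kinetic energy at speed v is ½(1+k)Mv² = (5/6)Mv².
Energy conservation from release (height h) to the top (height 2r): Mgh = Mg(2r) + (5/6)M·gr.
Thus h_min = 2r + (1+k)r/2 = r(2 + 1.667/2) = 0.7 × 2.833 ≈ 1.98 m.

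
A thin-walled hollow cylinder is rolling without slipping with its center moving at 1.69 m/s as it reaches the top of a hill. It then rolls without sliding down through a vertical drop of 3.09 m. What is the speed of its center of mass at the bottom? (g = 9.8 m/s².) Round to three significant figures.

v ≈ 5.76 m/s

The moment of inertia is MR², giving k ≡ I/(MR²) = 1.
The rolling condition ω = v/R makes the rotational term ½I(v/R)² = ½kMv², so KE_total = ½(1+k)Mv² = Mv².
Conserving energy between top and bottom: Mv² = Mv₀² + Mgh, hence v² = v₀² + 2gh/(1+k).
v = √(1.69² + 2×9.8×3.09/2) = √33.14 ≈ 5.76 m/s.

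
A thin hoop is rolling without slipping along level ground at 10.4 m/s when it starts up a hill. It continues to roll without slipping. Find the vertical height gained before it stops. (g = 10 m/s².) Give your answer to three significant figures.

h ≈ 10.8 m

Here I = MR², so the shape factor k = I/(MR²) = 1.
Since it rolls without slipping, ω = v/R and KE = ½Mv² + ½Iω² = ½(1+k)Mv² = Mv².
All of this converts to potential energy at the highest point: Mv₀² = Mgh.
Thus h = (1+k)v₀²/(2g) = 2 × 10.4² / (2 × 10) ≈ 10.8 m.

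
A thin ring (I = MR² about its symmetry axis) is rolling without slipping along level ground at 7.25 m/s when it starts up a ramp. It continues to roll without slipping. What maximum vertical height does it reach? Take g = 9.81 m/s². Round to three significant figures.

h ≈ 5.36 m

Here I = MR², so the shape factor k = I/(MR²) = 1.
Pure rolling means v = ωR; then KE = ½Mv² + ½I(v/R)² = ½(1+k)Mv² = Mv².
All of this converts to potential energy at the highest point: Mv₀² = Mgh.
Thus h = (1+k)v₀²/(2g) = 2 × 7.25² / (2 × 9.81) ≈ 5.36 m.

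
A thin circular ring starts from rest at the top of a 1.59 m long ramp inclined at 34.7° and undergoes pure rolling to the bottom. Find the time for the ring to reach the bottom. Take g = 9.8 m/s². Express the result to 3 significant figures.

Here I = MR², so the shape factor k = I/(MR²) = 1.
Translational: Mg sinθ − f = Ma. Rotational about the CM: fR = Iα = kMRa, so f = kMa.
Hence a = g sinθ/(1+k) = 9.8×sin34.7°/2 = 2.789 m/s².
With constant a from rest, t = √(2L/a) = √(2·1.59/2.789) ≈ 1.07 s.

t ≈ 1.07 s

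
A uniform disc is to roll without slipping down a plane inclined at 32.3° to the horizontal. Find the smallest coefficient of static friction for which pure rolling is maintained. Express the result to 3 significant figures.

For this body I = (1/2)MR², i.e. k = I/(MR²) = 0.5.
Translational: Mg sinθ − f = Ma. Rotational about the CM: fR = Iα = kMRa, so f = kMa.
These give a = g sinθ/(1+k) and the required friction f = kMg sinθ/(1+k).
With N = Mg cosθ, the no-slip condition f ≤ μN gives μ_min = f/N = k tanθ/(1+k).
μ_min = 0.5 × tan32.3° / 1.5 ≈ 0.211.

μ_min ≈ 0.211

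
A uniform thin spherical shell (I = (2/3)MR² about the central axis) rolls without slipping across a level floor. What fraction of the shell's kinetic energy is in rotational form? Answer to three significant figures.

The moment of inertia is (2/3)MR², giving k ≡ I/(MR²) = 2/3.
With ω = v/R, KE_trans = ½Mv² and KE_rot = ½Iω² = ½kMv², so KE_total = ½(1+k)Mv².
The rotational fraction is therefore k/(1+k) = (2/3)/1.667 ≈ 0.400.

fraction ≈ 0.400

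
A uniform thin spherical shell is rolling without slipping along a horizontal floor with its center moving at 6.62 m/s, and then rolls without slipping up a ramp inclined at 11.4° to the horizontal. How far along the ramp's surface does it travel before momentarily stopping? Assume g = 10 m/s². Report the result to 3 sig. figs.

d ≈ 18.5 m

With I = (2/3)MR², the ratio k = I/(MR²) is 2/3.
Pure rolling means v = ωR; then KE = ½Mv² + ½I(v/R)² = ½(1+k)Mv² = (5/6)Mv².
Setting this equal to Mgh gives the vertical rise h = (1+k)v₀²/(2g) = 1.667×6.62²/(2×10) = 3.652 m.
The distance along the slope is d = h/sinθ = 3.652/sin11.4° ≈ 18.5 m.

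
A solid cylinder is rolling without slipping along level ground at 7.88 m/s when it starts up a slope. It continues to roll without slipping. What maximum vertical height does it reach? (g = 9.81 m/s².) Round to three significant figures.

h ≈ 4.75 m

The moment of inertia is (1/2)MR², giving k ≡ I/(MR²) = 0.5.
Since it rolls without slipping, ω = v/R and KE = ½Mv² + ½Iω² = ½(1+k)Mv² = (3/4)Mv².
At the top the kinetic energy is zero, so (3/4)Mv₀² = Mgh.
Thus h = (1+k)v₀²/(2g) = 1.5 × 7.88² / (2 × 9.81) ≈ 4.75 m.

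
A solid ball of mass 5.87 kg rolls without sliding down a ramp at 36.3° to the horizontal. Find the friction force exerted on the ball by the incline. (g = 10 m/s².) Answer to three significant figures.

With I = (2/5)MR², the ratio k = I/(MR²) is 0.4.
Newton's second law down the slope: Mg sinθ − f = Ma. The torque equation fR = Iα (with α = a/R) gives f = kMa.
Combining, a = g sinθ/(1+k) and f = kMa = kMg sinθ/(1+k).
f = 0.4 × 5.87 × 10 × sin36.3° / 1.4 ≈ 9.93 N.

f ≈ 9.93 N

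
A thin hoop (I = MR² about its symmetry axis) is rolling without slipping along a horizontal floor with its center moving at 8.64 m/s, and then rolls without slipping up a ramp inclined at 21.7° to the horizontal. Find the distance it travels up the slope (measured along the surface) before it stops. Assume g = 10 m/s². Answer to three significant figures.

For this body I = MR², i.e. k = I/(MR²) = 1.
Pure rolling means v = ωR; then KE = ½Mv² + ½I(v/R)² = ½(1+k)Mv² = Mv².
Setting this equal to Mgh gives the vertical rise h = (1+k)v₀²/(2g) = 2×8.64²/(2×10) = 7.465 m.
The distance along the slope is d = h/sinθ = 7.465/sin21.7° ≈ 20.2 m.

d ≈ 20.2 m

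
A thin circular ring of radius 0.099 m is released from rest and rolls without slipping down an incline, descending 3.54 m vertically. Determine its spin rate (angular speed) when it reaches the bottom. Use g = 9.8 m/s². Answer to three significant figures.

ω ≈ 59.5 rad/s

For this body I = MR², i.e. k = I/(MR²) = 1.
Pure rolling means v = ωR; then KE = ½Mv² + ½I(v/R)² = ½(1+k)Mv² = Mv².
Energy conservation Mgh = ½(1+k)Mv² gives v = √(2gh/(1+k)) = √(2 × 9.8 × 3.54 / 2) = 5.89 m/s.
The angular speed follows from ω = v/R = 5.89/0.099 ≈ 59.5 rad/s.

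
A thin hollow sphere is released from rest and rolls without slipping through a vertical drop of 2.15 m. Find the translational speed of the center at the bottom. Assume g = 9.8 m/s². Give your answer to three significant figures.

v ≈ 5.03 m/s

The moment of inertia is (2/3)MR², giving k ≡ I/(MR²) = 2/3.
The rolling condition ω = v/R makes the rotational term ½I(v/R)² = ½kMv², so KE_total = ½(1+k)Mv² = (5/6)Mv².
Setting Mgh = (5/6)Mv² gives v = √(2gh/(1+k)) = √(2·9.8·2.15/1.667) ≈ 5.03 m/s.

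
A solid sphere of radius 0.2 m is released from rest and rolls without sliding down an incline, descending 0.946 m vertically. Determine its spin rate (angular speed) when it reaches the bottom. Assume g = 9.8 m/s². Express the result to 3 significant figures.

ω ≈ 18.2 rad/s

With I = (2/5)MR², the ratio k = I/(MR²) is 0.4.
Rolling without slipping gives ω = v/R, so the total kinetic energy is ½Mv² + ½Iω² = ½(1+k)Mv² = (7/10)Mv².
Energy conservation Mgh = ½(1+k)Mv² gives v = √(2gh/(1+k)) = √(2 × 9.8 × 0.946 / 1.4) = 3.639 m/s.
Then ω = v/R = 3.639 / 0.2 ≈ 18.2 rad/s.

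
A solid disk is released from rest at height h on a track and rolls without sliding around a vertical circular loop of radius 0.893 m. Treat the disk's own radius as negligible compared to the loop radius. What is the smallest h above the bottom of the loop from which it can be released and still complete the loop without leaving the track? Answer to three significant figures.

Here I = (1/2)MR², so the shape factor k = I/(MR²) = 0.5.
At the top, contact is just lost when gravity alone supplies the centripetal force: Mg = Mv_top²/r, i.e. v_top² = gr.
With ω = v/R, the kinetic energy at speed v is ½(1+k)Mv² = (3/4)Mv².
Energy conservation from release (height h) to the top (height 2r): Mgh = Mg(2r) + (3/4)M·gr.
Thus h_min = 2r + (1+k)r/2 = r(2 + 1.5/2) = 0.893 × 2.75 ≈ 2.46 m.

h_min ≈ 2.46 m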